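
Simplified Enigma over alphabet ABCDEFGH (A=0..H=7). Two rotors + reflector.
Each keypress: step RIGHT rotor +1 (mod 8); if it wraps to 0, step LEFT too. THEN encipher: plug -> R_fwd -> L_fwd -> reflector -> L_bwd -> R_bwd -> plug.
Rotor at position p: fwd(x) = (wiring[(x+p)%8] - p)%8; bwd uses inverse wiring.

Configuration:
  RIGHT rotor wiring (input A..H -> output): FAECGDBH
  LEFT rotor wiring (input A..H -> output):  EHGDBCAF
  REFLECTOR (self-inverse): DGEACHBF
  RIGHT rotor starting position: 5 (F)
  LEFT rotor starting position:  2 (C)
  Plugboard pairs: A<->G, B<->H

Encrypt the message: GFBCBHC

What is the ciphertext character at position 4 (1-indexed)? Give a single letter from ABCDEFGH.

Char 1 ('G'): step: R->6, L=2; G->plug->A->R->D->L->A->refl->D->L'->F->R'->H->plug->B
Char 2 ('F'): step: R->7, L=2; F->plug->F->R->H->L->F->refl->H->L'->C->R'->H->plug->B
Char 3 ('B'): step: R->0, L->3 (L advanced); B->plug->H->R->H->L->D->refl->A->L'->A->R'->B->plug->H
Char 4 ('C'): step: R->1, L=3; C->plug->C->R->B->L->G->refl->B->L'->F->R'->D->plug->D

D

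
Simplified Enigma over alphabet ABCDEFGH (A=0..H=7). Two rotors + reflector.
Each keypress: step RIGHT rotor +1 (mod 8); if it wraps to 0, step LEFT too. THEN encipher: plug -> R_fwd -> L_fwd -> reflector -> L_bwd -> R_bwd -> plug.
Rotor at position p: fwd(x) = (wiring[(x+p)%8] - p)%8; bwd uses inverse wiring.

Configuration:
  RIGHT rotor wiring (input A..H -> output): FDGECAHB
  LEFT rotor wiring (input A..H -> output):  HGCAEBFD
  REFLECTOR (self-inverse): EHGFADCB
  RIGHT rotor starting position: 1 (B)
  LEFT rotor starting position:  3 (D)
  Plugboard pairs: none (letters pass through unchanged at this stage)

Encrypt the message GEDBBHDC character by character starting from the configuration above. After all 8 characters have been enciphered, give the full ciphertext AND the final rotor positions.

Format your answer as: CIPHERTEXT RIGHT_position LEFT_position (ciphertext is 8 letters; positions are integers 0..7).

Char 1 ('G'): step: R->2, L=3; G->plug->G->R->D->L->C->refl->G->L'->C->R'->B->plug->B
Char 2 ('E'): step: R->3, L=3; E->plug->E->R->G->L->D->refl->F->L'->A->R'->G->plug->G
Char 3 ('D'): step: R->4, L=3; D->plug->D->R->F->L->E->refl->A->L'->E->R'->B->plug->B
Char 4 ('B'): step: R->5, L=3; B->plug->B->R->C->L->G->refl->C->L'->D->R'->A->plug->A
Char 5 ('B'): step: R->6, L=3; B->plug->B->R->D->L->C->refl->G->L'->C->R'->H->plug->H
Char 6 ('H'): step: R->7, L=3; H->plug->H->R->A->L->F->refl->D->L'->G->R'->B->plug->B
Char 7 ('D'): step: R->0, L->4 (L advanced); D->plug->D->R->E->L->D->refl->F->L'->B->R'->H->plug->H
Char 8 ('C'): step: R->1, L=4; C->plug->C->R->D->L->H->refl->B->L'->C->R'->A->plug->A
Final: ciphertext=BGBAHBHA, RIGHT=1, LEFT=4

Answer: BGBAHBHA 1 4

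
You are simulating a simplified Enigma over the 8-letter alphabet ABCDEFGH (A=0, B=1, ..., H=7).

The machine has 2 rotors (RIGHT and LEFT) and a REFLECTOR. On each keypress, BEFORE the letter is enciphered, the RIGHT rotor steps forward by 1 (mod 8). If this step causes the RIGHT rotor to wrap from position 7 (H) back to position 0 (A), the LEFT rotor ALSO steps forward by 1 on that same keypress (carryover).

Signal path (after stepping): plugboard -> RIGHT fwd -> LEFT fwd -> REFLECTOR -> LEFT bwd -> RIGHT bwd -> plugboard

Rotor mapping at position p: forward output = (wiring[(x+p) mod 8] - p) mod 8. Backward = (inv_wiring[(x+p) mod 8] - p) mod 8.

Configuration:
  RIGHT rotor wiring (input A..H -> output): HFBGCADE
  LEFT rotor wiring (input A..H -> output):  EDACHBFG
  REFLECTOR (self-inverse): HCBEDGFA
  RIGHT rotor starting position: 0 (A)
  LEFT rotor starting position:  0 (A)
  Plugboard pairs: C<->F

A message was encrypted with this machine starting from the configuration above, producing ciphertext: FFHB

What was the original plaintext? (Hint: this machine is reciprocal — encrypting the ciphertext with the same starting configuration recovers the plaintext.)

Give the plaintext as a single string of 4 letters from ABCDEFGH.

Answer: GEBH

Derivation:
Char 1 ('F'): step: R->1, L=0; F->plug->C->R->F->L->B->refl->C->L'->D->R'->G->plug->G
Char 2 ('F'): step: R->2, L=0; F->plug->C->R->A->L->E->refl->D->L'->B->R'->E->plug->E
Char 3 ('H'): step: R->3, L=0; H->plug->H->R->G->L->F->refl->G->L'->H->R'->B->plug->B
Char 4 ('B'): step: R->4, L=0; B->plug->B->R->E->L->H->refl->A->L'->C->R'->H->plug->H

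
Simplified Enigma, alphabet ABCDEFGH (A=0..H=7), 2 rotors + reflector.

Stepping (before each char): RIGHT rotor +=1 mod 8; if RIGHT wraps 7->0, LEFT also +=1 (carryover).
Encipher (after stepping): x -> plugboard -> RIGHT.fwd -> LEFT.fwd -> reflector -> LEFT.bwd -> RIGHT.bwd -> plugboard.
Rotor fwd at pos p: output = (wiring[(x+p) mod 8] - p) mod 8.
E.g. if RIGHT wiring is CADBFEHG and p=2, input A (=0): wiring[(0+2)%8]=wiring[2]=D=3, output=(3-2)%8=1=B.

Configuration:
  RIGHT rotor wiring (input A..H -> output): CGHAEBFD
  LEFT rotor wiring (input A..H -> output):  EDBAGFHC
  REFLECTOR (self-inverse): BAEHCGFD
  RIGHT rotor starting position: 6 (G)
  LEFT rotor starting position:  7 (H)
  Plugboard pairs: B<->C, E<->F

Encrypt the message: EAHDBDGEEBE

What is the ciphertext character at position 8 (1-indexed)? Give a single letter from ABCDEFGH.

Char 1 ('E'): step: R->7, L=7; E->plug->F->R->F->L->H->refl->D->L'->A->R'->D->plug->D
Char 2 ('A'): step: R->0, L->0 (L advanced); A->plug->A->R->C->L->B->refl->A->L'->D->R'->H->plug->H
Char 3 ('H'): step: R->1, L=0; H->plug->H->R->B->L->D->refl->H->L'->G->R'->B->plug->C
Char 4 ('D'): step: R->2, L=0; D->plug->D->R->H->L->C->refl->E->L'->A->R'->G->plug->G
Char 5 ('B'): step: R->3, L=0; B->plug->C->R->G->L->H->refl->D->L'->B->R'->B->plug->C
Char 6 ('D'): step: R->4, L=0; D->plug->D->R->H->L->C->refl->E->L'->A->R'->A->plug->A
Char 7 ('G'): step: R->5, L=0; G->plug->G->R->D->L->A->refl->B->L'->C->R'->F->plug->E
Char 8 ('E'): step: R->6, L=0; E->plug->F->R->C->L->B->refl->A->L'->D->R'->H->plug->H

H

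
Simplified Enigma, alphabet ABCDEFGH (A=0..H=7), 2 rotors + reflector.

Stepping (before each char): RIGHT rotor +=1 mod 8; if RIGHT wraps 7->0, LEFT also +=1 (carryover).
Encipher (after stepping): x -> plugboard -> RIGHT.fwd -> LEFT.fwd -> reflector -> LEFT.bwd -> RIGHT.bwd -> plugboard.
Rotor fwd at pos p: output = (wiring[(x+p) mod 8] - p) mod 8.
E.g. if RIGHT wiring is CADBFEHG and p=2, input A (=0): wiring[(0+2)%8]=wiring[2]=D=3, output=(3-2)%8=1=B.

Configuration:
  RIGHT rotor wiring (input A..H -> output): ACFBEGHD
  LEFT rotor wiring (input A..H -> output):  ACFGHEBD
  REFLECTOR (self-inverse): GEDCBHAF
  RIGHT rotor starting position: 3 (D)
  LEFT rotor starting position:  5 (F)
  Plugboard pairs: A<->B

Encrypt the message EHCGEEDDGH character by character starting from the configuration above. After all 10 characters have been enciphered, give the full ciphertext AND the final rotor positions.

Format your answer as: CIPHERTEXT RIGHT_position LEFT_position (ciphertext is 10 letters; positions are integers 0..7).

Answer: BDACDHFAEE 5 6

Derivation:
Char 1 ('E'): step: R->4, L=5; E->plug->E->R->E->L->F->refl->H->L'->A->R'->A->plug->B
Char 2 ('H'): step: R->5, L=5; H->plug->H->R->H->L->C->refl->D->L'->D->R'->D->plug->D
Char 3 ('C'): step: R->6, L=5; C->plug->C->R->C->L->G->refl->A->L'->F->R'->B->plug->A
Char 4 ('G'): step: R->7, L=5; G->plug->G->R->H->L->C->refl->D->L'->D->R'->C->plug->C
Char 5 ('E'): step: R->0, L->6 (L advanced); E->plug->E->R->E->L->H->refl->F->L'->B->R'->D->plug->D
Char 6 ('E'): step: R->1, L=6; E->plug->E->R->F->L->A->refl->G->L'->H->R'->H->plug->H
Char 7 ('D'): step: R->2, L=6; D->plug->D->R->E->L->H->refl->F->L'->B->R'->F->plug->F
Char 8 ('D'): step: R->3, L=6; D->plug->D->R->E->L->H->refl->F->L'->B->R'->B->plug->A
Char 9 ('G'): step: R->4, L=6; G->plug->G->R->B->L->F->refl->H->L'->E->R'->E->plug->E
Char 10 ('H'): step: R->5, L=6; H->plug->H->R->H->L->G->refl->A->L'->F->R'->E->plug->E
Final: ciphertext=BDACDHFAEE, RIGHT=5, LEFT=6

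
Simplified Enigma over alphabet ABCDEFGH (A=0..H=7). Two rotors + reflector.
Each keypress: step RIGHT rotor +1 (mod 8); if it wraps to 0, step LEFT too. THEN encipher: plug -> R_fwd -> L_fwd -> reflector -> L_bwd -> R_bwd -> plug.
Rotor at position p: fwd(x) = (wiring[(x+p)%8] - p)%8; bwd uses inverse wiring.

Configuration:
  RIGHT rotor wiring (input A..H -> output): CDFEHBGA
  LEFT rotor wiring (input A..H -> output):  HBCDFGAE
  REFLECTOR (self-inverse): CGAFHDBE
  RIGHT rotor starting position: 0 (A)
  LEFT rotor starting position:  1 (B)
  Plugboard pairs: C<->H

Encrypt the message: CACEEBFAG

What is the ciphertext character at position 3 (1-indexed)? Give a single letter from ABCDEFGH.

Char 1 ('C'): step: R->1, L=1; C->plug->H->R->B->L->B->refl->G->L'->H->R'->G->plug->G
Char 2 ('A'): step: R->2, L=1; A->plug->A->R->D->L->E->refl->H->L'->F->R'->C->plug->H
Char 3 ('C'): step: R->3, L=1; C->plug->H->R->C->L->C->refl->A->L'->A->R'->G->plug->G

G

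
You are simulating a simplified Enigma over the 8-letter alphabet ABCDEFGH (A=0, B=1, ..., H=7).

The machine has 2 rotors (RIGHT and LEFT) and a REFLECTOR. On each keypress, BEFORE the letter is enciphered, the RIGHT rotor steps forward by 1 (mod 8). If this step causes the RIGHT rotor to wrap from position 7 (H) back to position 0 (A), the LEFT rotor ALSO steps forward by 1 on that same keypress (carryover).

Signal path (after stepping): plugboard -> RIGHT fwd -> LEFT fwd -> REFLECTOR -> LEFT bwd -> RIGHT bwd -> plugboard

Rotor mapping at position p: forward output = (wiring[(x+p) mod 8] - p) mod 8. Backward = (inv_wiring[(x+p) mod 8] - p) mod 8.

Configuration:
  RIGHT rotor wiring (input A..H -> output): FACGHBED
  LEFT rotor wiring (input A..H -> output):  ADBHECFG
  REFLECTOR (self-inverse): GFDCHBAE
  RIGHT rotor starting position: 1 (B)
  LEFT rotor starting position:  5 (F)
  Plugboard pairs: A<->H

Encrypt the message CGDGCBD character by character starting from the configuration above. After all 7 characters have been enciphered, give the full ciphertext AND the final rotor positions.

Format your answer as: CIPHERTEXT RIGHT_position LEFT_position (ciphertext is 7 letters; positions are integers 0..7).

Answer: DABHBDF 0 6

Derivation:
Char 1 ('C'): step: R->2, L=5; C->plug->C->R->F->L->E->refl->H->L'->H->R'->D->plug->D
Char 2 ('G'): step: R->3, L=5; G->plug->G->R->F->L->E->refl->H->L'->H->R'->H->plug->A
Char 3 ('D'): step: R->4, L=5; D->plug->D->R->H->L->H->refl->E->L'->F->R'->B->plug->B
Char 4 ('G'): step: R->5, L=5; G->plug->G->R->B->L->A->refl->G->L'->E->R'->A->plug->H
Char 5 ('C'): step: R->6, L=5; C->plug->C->R->H->L->H->refl->E->L'->F->R'->B->plug->B
Char 6 ('B'): step: R->7, L=5; B->plug->B->R->G->L->C->refl->D->L'->D->R'->D->plug->D
Char 7 ('D'): step: R->0, L->6 (L advanced); D->plug->D->R->G->L->G->refl->A->L'->B->R'->F->plug->F
Final: ciphertext=DABHBDF, RIGHT=0, LEFT=6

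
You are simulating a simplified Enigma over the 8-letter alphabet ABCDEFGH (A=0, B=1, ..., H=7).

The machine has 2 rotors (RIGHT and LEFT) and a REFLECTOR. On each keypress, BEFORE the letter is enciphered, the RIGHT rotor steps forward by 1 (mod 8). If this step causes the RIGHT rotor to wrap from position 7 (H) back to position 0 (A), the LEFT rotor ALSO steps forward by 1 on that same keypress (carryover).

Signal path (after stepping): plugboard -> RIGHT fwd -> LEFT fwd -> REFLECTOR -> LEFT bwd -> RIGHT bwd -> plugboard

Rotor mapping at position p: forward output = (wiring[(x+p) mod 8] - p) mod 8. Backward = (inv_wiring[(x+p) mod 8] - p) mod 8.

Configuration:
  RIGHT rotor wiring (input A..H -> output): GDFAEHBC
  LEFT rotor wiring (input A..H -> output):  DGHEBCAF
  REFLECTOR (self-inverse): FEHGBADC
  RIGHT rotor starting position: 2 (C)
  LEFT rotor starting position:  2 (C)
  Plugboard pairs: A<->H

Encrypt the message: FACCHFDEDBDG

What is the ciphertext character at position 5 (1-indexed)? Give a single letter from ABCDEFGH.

Char 1 ('F'): step: R->3, L=2; F->plug->F->R->D->L->A->refl->F->L'->A->R'->G->plug->G
Char 2 ('A'): step: R->4, L=2; A->plug->H->R->E->L->G->refl->D->L'->F->R'->C->plug->C
Char 3 ('C'): step: R->5, L=2; C->plug->C->R->F->L->D->refl->G->L'->E->R'->B->plug->B
Char 4 ('C'): step: R->6, L=2; C->plug->C->R->A->L->F->refl->A->L'->D->R'->A->plug->H
Char 5 ('H'): step: R->7, L=2; H->plug->A->R->D->L->A->refl->F->L'->A->R'->G->plug->G

G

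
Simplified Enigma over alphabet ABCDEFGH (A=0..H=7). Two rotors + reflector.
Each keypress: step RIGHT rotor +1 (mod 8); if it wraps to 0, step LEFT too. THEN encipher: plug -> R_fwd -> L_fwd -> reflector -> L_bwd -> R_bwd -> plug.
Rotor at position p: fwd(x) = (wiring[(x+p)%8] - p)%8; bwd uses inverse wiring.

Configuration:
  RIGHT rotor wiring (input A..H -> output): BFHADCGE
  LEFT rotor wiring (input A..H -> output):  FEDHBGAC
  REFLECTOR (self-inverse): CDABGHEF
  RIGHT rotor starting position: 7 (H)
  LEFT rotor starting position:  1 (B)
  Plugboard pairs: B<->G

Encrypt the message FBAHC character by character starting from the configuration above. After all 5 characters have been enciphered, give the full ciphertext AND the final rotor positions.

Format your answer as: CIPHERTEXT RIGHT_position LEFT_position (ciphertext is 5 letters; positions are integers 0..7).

Char 1 ('F'): step: R->0, L->2 (L advanced); F->plug->F->R->C->L->H->refl->F->L'->B->R'->A->plug->A
Char 2 ('B'): step: R->1, L=2; B->plug->G->R->D->L->E->refl->G->L'->E->R'->A->plug->A
Char 3 ('A'): step: R->2, L=2; A->plug->A->R->F->L->A->refl->C->L'->H->R'->G->plug->B
Char 4 ('H'): step: R->3, L=2; H->plug->H->R->E->L->G->refl->E->L'->D->R'->D->plug->D
Char 5 ('C'): step: R->4, L=2; C->plug->C->R->C->L->H->refl->F->L'->B->R'->F->plug->F
Final: ciphertext=AABDF, RIGHT=4, LEFT=2

Answer: AABDF 4 2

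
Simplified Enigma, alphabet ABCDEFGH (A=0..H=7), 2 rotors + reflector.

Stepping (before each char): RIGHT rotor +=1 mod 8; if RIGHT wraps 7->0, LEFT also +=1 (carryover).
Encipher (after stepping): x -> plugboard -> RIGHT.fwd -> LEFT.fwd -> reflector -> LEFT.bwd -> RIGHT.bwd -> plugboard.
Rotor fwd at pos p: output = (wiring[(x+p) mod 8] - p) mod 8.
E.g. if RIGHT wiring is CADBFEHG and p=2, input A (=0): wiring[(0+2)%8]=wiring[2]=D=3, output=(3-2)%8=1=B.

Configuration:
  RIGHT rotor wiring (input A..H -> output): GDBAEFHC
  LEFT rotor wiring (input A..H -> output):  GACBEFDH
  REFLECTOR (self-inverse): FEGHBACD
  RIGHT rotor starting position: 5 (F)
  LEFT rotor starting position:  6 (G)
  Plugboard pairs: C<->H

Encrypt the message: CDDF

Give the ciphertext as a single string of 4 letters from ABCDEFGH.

Char 1 ('C'): step: R->6, L=6; C->plug->H->R->H->L->H->refl->D->L'->F->R'->D->plug->D
Char 2 ('D'): step: R->7, L=6; D->plug->D->R->C->L->A->refl->F->L'->A->R'->H->plug->C
Char 3 ('D'): step: R->0, L->7 (L advanced); D->plug->D->R->A->L->A->refl->F->L'->F->R'->F->plug->F
Char 4 ('F'): step: R->1, L=7; F->plug->F->R->G->L->G->refl->C->L'->E->R'->E->plug->E

Answer: DCFE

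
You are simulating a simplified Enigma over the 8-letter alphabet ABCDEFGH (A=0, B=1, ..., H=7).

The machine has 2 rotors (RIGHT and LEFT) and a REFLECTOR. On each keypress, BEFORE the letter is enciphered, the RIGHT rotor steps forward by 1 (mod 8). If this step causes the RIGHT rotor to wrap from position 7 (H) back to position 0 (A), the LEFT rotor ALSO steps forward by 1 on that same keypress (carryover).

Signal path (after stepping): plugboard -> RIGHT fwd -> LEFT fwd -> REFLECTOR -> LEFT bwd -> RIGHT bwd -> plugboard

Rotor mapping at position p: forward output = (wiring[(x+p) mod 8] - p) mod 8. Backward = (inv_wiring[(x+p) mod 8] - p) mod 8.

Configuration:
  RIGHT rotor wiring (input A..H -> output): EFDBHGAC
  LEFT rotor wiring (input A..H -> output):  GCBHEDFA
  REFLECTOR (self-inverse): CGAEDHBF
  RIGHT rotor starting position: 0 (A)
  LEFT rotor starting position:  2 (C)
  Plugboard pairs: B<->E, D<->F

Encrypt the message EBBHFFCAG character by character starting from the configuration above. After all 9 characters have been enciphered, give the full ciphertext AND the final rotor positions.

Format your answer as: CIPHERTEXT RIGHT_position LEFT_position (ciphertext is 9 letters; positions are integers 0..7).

Char 1 ('E'): step: R->1, L=2; E->plug->B->R->C->L->C->refl->A->L'->H->R'->F->plug->D
Char 2 ('B'): step: R->2, L=2; B->plug->E->R->G->L->E->refl->D->L'->E->R'->D->plug->F
Char 3 ('B'): step: R->3, L=2; B->plug->E->R->H->L->A->refl->C->L'->C->R'->G->plug->G
Char 4 ('H'): step: R->4, L=2; H->plug->H->R->F->L->G->refl->B->L'->D->R'->A->plug->A
Char 5 ('F'): step: R->5, L=2; F->plug->D->R->H->L->A->refl->C->L'->C->R'->H->plug->H
Char 6 ('F'): step: R->6, L=2; F->plug->D->R->H->L->A->refl->C->L'->C->R'->A->plug->A
Char 7 ('C'): step: R->7, L=2; C->plug->C->R->G->L->E->refl->D->L'->E->R'->D->plug->F
Char 8 ('A'): step: R->0, L->3 (L advanced); A->plug->A->R->E->L->F->refl->H->L'->G->R'->F->plug->D
Char 9 ('G'): step: R->1, L=3; G->plug->G->R->B->L->B->refl->G->L'->H->R'->F->plug->D
Final: ciphertext=DFGAHAFDD, RIGHT=1, LEFT=3

Answer: DFGAHAFDD 1 3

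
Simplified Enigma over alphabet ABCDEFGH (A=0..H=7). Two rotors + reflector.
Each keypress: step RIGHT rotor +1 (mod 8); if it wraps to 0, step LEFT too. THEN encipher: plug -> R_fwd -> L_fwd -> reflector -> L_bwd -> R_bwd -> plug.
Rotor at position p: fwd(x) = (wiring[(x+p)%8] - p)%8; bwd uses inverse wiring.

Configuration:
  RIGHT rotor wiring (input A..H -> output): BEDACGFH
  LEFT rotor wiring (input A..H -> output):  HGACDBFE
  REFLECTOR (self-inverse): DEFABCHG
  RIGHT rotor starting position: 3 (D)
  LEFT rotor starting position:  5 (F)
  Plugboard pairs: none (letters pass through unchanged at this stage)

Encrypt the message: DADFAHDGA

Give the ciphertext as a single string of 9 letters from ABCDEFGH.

Answer: AHCHDDBHH

Derivation:
Char 1 ('D'): step: R->4, L=5; D->plug->D->R->D->L->C->refl->F->L'->G->R'->A->plug->A
Char 2 ('A'): step: R->5, L=5; A->plug->A->R->B->L->A->refl->D->L'->F->R'->H->plug->H
Char 3 ('D'): step: R->6, L=5; D->plug->D->R->G->L->F->refl->C->L'->D->R'->C->plug->C
Char 4 ('F'): step: R->7, L=5; F->plug->F->R->D->L->C->refl->F->L'->G->R'->H->plug->H
Char 5 ('A'): step: R->0, L->6 (L advanced); A->plug->A->R->B->L->G->refl->H->L'->A->R'->D->plug->D
Char 6 ('H'): step: R->1, L=6; H->plug->H->R->A->L->H->refl->G->L'->B->R'->D->plug->D
Char 7 ('D'): step: R->2, L=6; D->plug->D->R->E->L->C->refl->F->L'->G->R'->B->plug->B
Char 8 ('G'): step: R->3, L=6; G->plug->G->R->B->L->G->refl->H->L'->A->R'->H->plug->H
Char 9 ('A'): step: R->4, L=6; A->plug->A->R->G->L->F->refl->C->L'->E->R'->H->plug->H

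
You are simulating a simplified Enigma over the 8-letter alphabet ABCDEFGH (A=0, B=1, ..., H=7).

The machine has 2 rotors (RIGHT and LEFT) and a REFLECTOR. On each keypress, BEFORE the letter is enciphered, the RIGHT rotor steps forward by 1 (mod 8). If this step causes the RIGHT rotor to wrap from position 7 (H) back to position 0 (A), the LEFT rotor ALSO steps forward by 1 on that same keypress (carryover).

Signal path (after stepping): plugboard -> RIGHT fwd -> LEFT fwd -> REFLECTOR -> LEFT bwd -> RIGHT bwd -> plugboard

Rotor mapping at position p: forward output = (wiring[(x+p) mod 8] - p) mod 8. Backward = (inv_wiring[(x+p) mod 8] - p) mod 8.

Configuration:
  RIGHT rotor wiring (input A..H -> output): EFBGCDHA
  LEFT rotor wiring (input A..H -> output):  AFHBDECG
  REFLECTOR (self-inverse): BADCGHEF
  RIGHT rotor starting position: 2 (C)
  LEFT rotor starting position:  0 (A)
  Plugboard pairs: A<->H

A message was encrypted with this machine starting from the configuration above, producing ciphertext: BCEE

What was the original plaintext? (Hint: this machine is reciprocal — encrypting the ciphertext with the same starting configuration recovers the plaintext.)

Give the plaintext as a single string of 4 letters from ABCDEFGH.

Answer: EECF

Derivation:
Char 1 ('B'): step: R->3, L=0; B->plug->B->R->H->L->G->refl->E->L'->F->R'->E->plug->E
Char 2 ('C'): step: R->4, L=0; C->plug->C->R->D->L->B->refl->A->L'->A->R'->E->plug->E
Char 3 ('E'): step: R->5, L=0; E->plug->E->R->A->L->A->refl->B->L'->D->R'->C->plug->C
Char 4 ('E'): step: R->6, L=0; E->plug->E->R->D->L->B->refl->A->L'->A->R'->F->plug->F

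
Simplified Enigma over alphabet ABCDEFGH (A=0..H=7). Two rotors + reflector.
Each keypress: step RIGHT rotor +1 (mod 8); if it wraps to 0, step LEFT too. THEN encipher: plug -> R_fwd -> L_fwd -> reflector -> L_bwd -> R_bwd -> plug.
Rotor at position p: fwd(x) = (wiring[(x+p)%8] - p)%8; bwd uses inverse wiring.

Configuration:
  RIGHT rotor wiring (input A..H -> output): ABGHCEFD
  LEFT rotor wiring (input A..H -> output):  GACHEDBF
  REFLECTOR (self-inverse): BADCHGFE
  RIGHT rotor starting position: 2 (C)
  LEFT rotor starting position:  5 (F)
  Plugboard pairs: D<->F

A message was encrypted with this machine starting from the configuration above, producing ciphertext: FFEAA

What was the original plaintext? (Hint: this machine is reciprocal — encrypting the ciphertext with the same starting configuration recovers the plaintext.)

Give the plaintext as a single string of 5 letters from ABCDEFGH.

Answer: HCCDH

Derivation:
Char 1 ('F'): step: R->3, L=5; F->plug->D->R->C->L->A->refl->B->L'->D->R'->H->plug->H
Char 2 ('F'): step: R->4, L=5; F->plug->D->R->H->L->H->refl->E->L'->B->R'->C->plug->C
Char 3 ('E'): step: R->5, L=5; E->plug->E->R->E->L->D->refl->C->L'->G->R'->C->plug->C
Char 4 ('A'): step: R->6, L=5; A->plug->A->R->H->L->H->refl->E->L'->B->R'->F->plug->D
Char 5 ('A'): step: R->7, L=5; A->plug->A->R->E->L->D->refl->C->L'->G->R'->H->plug->H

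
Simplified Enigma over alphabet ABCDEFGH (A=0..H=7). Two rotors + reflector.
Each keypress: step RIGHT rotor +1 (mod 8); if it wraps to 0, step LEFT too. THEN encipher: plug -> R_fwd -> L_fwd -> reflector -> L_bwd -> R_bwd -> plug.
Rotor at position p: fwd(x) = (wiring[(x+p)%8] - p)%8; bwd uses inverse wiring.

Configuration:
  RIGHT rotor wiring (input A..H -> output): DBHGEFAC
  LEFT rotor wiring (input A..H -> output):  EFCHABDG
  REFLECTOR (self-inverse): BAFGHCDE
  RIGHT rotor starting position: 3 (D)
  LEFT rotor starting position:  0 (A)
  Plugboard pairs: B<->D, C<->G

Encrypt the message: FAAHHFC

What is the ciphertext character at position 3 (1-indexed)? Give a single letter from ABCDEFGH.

Char 1 ('F'): step: R->4, L=0; F->plug->F->R->F->L->B->refl->A->L'->E->R'->C->plug->G
Char 2 ('A'): step: R->5, L=0; A->plug->A->R->A->L->E->refl->H->L'->D->R'->B->plug->D
Char 3 ('A'): step: R->6, L=0; A->plug->A->R->C->L->C->refl->F->L'->B->R'->E->plug->E

E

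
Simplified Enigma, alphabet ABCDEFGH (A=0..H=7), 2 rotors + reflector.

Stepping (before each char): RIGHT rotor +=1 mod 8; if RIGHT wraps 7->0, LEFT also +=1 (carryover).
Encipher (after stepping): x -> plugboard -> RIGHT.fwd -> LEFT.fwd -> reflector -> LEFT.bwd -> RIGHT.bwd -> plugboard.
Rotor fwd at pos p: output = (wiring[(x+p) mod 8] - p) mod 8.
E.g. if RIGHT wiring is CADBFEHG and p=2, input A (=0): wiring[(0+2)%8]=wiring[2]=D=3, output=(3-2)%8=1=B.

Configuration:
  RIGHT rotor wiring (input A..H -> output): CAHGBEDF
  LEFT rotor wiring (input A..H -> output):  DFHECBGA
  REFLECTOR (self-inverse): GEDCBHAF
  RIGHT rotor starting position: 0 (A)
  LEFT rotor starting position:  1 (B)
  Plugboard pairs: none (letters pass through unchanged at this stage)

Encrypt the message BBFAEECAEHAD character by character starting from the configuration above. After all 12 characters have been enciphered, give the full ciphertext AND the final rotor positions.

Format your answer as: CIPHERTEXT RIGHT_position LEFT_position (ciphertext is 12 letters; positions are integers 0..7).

Char 1 ('B'): step: R->1, L=1; B->plug->B->R->G->L->H->refl->F->L'->F->R'->C->plug->C
Char 2 ('B'): step: R->2, L=1; B->plug->B->R->E->L->A->refl->G->L'->B->R'->E->plug->E
Char 3 ('F'): step: R->3, L=1; F->plug->F->R->H->L->C->refl->D->L'->C->R'->E->plug->E
Char 4 ('A'): step: R->4, L=1; A->plug->A->R->F->L->F->refl->H->L'->G->R'->E->plug->E
Char 5 ('E'): step: R->5, L=1; E->plug->E->R->D->L->B->refl->E->L'->A->R'->C->plug->C
Char 6 ('E'): step: R->6, L=1; E->plug->E->R->B->L->G->refl->A->L'->E->R'->C->plug->C
Char 7 ('C'): step: R->7, L=1; C->plug->C->R->B->L->G->refl->A->L'->E->R'->H->plug->H
Char 8 ('A'): step: R->0, L->2 (L advanced); A->plug->A->R->C->L->A->refl->G->L'->F->R'->H->plug->H
Char 9 ('E'): step: R->1, L=2; E->plug->E->R->D->L->H->refl->F->L'->A->R'->D->plug->D
Char 10 ('H'): step: R->2, L=2; H->plug->H->R->G->L->B->refl->E->L'->E->R'->B->plug->B
Char 11 ('A'): step: R->3, L=2; A->plug->A->R->D->L->H->refl->F->L'->A->R'->D->plug->D
Char 12 ('D'): step: R->4, L=2; D->plug->D->R->B->L->C->refl->D->L'->H->R'->C->plug->C
Final: ciphertext=CEEECCHHDBDC, RIGHT=4, LEFT=2

Answer: CEEECCHHDBDC 4 2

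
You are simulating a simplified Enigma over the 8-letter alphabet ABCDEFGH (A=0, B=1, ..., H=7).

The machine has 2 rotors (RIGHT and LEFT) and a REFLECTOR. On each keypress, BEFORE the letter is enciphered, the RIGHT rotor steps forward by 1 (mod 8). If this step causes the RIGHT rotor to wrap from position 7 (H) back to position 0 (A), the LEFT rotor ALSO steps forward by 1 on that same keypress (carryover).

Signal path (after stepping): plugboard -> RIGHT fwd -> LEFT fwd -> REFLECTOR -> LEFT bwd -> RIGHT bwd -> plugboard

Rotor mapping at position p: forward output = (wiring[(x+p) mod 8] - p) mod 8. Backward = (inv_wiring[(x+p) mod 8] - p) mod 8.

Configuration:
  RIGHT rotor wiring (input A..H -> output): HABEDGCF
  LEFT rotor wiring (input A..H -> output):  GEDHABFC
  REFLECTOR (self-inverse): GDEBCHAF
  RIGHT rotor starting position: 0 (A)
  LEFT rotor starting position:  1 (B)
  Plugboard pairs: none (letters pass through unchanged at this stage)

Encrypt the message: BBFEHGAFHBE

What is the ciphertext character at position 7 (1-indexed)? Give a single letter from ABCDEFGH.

Char 1 ('B'): step: R->1, L=1; B->plug->B->R->A->L->D->refl->B->L'->G->R'->H->plug->H
Char 2 ('B'): step: R->2, L=1; B->plug->B->R->C->L->G->refl->A->L'->E->R'->D->plug->D
Char 3 ('F'): step: R->3, L=1; F->plug->F->R->E->L->A->refl->G->L'->C->R'->E->plug->E
Char 4 ('E'): step: R->4, L=1; E->plug->E->R->D->L->H->refl->F->L'->H->R'->A->plug->A
Char 5 ('H'): step: R->5, L=1; H->plug->H->R->G->L->B->refl->D->L'->A->R'->C->plug->C
Char 6 ('G'): step: R->6, L=1; G->plug->G->R->F->L->E->refl->C->L'->B->R'->C->plug->C
Char 7 ('A'): step: R->7, L=1; A->plug->A->R->G->L->B->refl->D->L'->A->R'->B->plug->B

B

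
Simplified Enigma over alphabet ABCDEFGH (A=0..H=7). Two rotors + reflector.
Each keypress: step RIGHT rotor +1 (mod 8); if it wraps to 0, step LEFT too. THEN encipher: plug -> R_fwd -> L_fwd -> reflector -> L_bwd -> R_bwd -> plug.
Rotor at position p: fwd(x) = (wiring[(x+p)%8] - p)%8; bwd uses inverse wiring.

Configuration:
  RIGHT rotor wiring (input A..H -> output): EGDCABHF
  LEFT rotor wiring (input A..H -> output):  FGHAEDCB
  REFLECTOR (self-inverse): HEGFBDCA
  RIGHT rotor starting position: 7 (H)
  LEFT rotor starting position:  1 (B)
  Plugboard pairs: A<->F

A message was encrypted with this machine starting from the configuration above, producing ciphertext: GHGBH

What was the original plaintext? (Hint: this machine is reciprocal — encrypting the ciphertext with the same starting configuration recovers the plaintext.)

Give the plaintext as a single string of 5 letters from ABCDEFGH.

Answer: CDFDE

Derivation:
Char 1 ('G'): step: R->0, L->2 (L advanced); G->plug->G->R->H->L->E->refl->B->L'->D->R'->C->plug->C
Char 2 ('H'): step: R->1, L=2; H->plug->H->R->D->L->B->refl->E->L'->H->R'->D->plug->D
Char 3 ('G'): step: R->2, L=2; G->plug->G->R->C->L->C->refl->G->L'->B->R'->A->plug->F
Char 4 ('B'): step: R->3, L=2; B->plug->B->R->F->L->H->refl->A->L'->E->R'->D->plug->D
Char 5 ('H'): step: R->4, L=2; H->plug->H->R->G->L->D->refl->F->L'->A->R'->E->plug->E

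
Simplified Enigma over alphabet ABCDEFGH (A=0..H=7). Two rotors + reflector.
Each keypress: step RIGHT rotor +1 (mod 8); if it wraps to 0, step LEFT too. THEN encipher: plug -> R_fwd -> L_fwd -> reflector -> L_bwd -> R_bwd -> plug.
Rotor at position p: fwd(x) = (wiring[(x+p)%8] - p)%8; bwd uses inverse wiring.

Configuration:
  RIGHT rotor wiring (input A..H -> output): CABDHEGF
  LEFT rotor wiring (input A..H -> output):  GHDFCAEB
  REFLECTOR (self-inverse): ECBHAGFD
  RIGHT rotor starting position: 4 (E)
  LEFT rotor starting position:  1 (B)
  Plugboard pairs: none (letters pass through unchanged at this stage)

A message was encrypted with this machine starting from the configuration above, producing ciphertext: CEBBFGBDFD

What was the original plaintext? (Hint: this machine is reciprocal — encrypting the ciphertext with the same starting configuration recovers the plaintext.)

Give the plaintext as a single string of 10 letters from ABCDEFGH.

Answer: AGCFHEAGCH

Derivation:
Char 1 ('C'): step: R->5, L=1; C->plug->C->R->A->L->G->refl->F->L'->H->R'->A->plug->A
Char 2 ('E'): step: R->6, L=1; E->plug->E->R->D->L->B->refl->C->L'->B->R'->G->plug->G
Char 3 ('B'): step: R->7, L=1; B->plug->B->R->D->L->B->refl->C->L'->B->R'->C->plug->C
Char 4 ('B'): step: R->0, L->2 (L advanced); B->plug->B->R->A->L->B->refl->C->L'->E->R'->F->plug->F
Char 5 ('F'): step: R->1, L=2; F->plug->F->R->F->L->H->refl->D->L'->B->R'->H->plug->H
Char 6 ('G'): step: R->2, L=2; G->plug->G->R->A->L->B->refl->C->L'->E->R'->E->plug->E
Char 7 ('B'): step: R->3, L=2; B->plug->B->R->E->L->C->refl->B->L'->A->R'->A->plug->A
Char 8 ('D'): step: R->4, L=2; D->plug->D->R->B->L->D->refl->H->L'->F->R'->G->plug->G
Char 9 ('F'): step: R->5, L=2; F->plug->F->R->E->L->C->refl->B->L'->A->R'->C->plug->C
Char 10 ('D'): step: R->6, L=2; D->plug->D->R->C->L->A->refl->E->L'->G->R'->H->plug->H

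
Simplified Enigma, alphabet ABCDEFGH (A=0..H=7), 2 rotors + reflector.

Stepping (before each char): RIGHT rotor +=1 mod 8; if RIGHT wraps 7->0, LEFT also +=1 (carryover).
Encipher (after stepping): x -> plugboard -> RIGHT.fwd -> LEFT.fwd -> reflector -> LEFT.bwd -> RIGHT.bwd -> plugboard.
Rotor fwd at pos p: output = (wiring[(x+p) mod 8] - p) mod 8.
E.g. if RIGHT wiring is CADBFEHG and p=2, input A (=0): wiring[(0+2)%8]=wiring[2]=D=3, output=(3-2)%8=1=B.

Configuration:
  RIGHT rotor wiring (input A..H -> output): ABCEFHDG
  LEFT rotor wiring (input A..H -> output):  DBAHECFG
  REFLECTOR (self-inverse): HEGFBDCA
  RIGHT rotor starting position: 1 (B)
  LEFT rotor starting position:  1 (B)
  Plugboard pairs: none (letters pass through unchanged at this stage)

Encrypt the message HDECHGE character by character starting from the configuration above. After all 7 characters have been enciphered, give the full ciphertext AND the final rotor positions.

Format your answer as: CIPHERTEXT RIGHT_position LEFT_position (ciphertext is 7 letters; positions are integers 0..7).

Answer: BAFHBBH 0 2

Derivation:
Char 1 ('H'): step: R->2, L=1; H->plug->H->R->H->L->C->refl->G->L'->C->R'->B->plug->B
Char 2 ('D'): step: R->3, L=1; D->plug->D->R->A->L->A->refl->H->L'->B->R'->A->plug->A
Char 3 ('E'): step: R->4, L=1; E->plug->E->R->E->L->B->refl->E->L'->F->R'->F->plug->F
Char 4 ('C'): step: R->5, L=1; C->plug->C->R->B->L->H->refl->A->L'->A->R'->H->plug->H
Char 5 ('H'): step: R->6, L=1; H->plug->H->R->B->L->H->refl->A->L'->A->R'->B->plug->B
Char 6 ('G'): step: R->7, L=1; G->plug->G->R->A->L->A->refl->H->L'->B->R'->B->plug->B
Char 7 ('E'): step: R->0, L->2 (L advanced); E->plug->E->R->F->L->E->refl->B->L'->G->R'->H->plug->H
Final: ciphertext=BAFHBBH, RIGHT=0, LEFT=2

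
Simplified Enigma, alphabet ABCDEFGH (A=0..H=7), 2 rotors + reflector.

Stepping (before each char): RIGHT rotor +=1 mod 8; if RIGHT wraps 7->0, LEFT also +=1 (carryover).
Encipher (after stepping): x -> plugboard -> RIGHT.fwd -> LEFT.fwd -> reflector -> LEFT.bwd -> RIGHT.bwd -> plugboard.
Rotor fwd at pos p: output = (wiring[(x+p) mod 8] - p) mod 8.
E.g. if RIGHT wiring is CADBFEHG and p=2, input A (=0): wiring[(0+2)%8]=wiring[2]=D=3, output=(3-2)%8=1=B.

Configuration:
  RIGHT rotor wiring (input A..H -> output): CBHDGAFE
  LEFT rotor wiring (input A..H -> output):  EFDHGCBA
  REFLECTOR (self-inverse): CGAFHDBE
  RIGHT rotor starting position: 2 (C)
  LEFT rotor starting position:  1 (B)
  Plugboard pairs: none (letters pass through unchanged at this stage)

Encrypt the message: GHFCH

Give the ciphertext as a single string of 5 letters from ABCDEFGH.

Answer: AGEHD

Derivation:
Char 1 ('G'): step: R->3, L=1; G->plug->G->R->G->L->H->refl->E->L'->A->R'->A->plug->A
Char 2 ('H'): step: R->4, L=1; H->plug->H->R->H->L->D->refl->F->L'->D->R'->G->plug->G
Char 3 ('F'): step: R->5, L=1; F->plug->F->R->C->L->G->refl->B->L'->E->R'->E->plug->E
Char 4 ('C'): step: R->6, L=1; C->plug->C->R->E->L->B->refl->G->L'->C->R'->H->plug->H
Char 5 ('H'): step: R->7, L=1; H->plug->H->R->G->L->H->refl->E->L'->A->R'->D->plug->D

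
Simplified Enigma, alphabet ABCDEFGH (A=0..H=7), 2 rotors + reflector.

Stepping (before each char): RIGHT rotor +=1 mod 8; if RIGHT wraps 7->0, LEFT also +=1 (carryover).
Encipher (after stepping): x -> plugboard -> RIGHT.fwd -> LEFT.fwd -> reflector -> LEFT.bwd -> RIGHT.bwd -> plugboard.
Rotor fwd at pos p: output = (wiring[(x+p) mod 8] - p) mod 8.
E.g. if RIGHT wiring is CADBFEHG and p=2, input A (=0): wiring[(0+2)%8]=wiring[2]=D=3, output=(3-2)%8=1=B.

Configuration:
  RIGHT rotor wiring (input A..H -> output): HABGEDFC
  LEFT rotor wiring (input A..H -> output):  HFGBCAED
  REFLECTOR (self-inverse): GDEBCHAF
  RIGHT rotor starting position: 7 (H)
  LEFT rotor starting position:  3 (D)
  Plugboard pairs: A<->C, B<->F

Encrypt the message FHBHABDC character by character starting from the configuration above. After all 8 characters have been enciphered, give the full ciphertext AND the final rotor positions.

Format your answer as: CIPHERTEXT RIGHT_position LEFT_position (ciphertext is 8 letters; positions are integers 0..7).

Char 1 ('F'): step: R->0, L->4 (L advanced); F->plug->B->R->A->L->G->refl->A->L'->C->R'->H->plug->H
Char 2 ('H'): step: R->1, L=4; H->plug->H->R->G->L->C->refl->E->L'->B->R'->G->plug->G
Char 3 ('B'): step: R->2, L=4; B->plug->F->R->A->L->G->refl->A->L'->C->R'->C->plug->A
Char 4 ('H'): step: R->3, L=4; H->plug->H->R->G->L->C->refl->E->L'->B->R'->B->plug->F
Char 5 ('A'): step: R->4, L=4; A->plug->C->R->B->L->E->refl->C->L'->G->R'->D->plug->D
Char 6 ('B'): step: R->5, L=4; B->plug->F->R->E->L->D->refl->B->L'->F->R'->C->plug->A
Char 7 ('D'): step: R->6, L=4; D->plug->D->R->C->L->A->refl->G->L'->A->R'->F->plug->B
Char 8 ('C'): step: R->7, L=4; C->plug->A->R->D->L->H->refl->F->L'->H->R'->E->plug->E
Final: ciphertext=HGAFDABE, RIGHT=7, LEFT=4

Answer: HGAFDABE 7 4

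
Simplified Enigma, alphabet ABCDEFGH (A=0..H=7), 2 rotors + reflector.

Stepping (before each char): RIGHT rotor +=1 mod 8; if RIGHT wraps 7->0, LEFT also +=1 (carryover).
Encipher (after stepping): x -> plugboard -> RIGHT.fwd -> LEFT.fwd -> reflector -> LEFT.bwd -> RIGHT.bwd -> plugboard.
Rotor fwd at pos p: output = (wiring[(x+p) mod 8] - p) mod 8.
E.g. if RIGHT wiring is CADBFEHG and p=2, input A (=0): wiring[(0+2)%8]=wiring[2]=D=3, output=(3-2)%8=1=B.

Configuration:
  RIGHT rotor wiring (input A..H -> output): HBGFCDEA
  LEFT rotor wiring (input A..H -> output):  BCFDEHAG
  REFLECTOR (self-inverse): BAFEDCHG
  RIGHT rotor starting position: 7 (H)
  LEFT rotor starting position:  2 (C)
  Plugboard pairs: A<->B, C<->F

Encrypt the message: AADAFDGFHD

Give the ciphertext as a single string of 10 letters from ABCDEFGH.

Answer: HHFHHEAGFE

Derivation:
Char 1 ('A'): step: R->0, L->3 (L advanced); A->plug->B->R->B->L->B->refl->A->L'->A->R'->H->plug->H
Char 2 ('A'): step: R->1, L=3; A->plug->B->R->F->L->G->refl->H->L'->G->R'->H->plug->H
Char 3 ('D'): step: R->2, L=3; D->plug->D->R->B->L->B->refl->A->L'->A->R'->C->plug->F
Char 4 ('A'): step: R->3, L=3; A->plug->B->R->H->L->C->refl->F->L'->D->R'->H->plug->H
Char 5 ('F'): step: R->4, L=3; F->plug->C->R->A->L->A->refl->B->L'->B->R'->H->plug->H
Char 6 ('D'): step: R->5, L=3; D->plug->D->R->C->L->E->refl->D->L'->E->R'->E->plug->E
Char 7 ('G'): step: R->6, L=3; G->plug->G->R->E->L->D->refl->E->L'->C->R'->B->plug->A
Char 8 ('F'): step: R->7, L=3; F->plug->C->R->C->L->E->refl->D->L'->E->R'->G->plug->G
Char 9 ('H'): step: R->0, L->4 (L advanced); H->plug->H->R->A->L->A->refl->B->L'->G->R'->C->plug->F
Char 10 ('D'): step: R->1, L=4; D->plug->D->R->B->L->D->refl->E->L'->C->R'->E->plug->E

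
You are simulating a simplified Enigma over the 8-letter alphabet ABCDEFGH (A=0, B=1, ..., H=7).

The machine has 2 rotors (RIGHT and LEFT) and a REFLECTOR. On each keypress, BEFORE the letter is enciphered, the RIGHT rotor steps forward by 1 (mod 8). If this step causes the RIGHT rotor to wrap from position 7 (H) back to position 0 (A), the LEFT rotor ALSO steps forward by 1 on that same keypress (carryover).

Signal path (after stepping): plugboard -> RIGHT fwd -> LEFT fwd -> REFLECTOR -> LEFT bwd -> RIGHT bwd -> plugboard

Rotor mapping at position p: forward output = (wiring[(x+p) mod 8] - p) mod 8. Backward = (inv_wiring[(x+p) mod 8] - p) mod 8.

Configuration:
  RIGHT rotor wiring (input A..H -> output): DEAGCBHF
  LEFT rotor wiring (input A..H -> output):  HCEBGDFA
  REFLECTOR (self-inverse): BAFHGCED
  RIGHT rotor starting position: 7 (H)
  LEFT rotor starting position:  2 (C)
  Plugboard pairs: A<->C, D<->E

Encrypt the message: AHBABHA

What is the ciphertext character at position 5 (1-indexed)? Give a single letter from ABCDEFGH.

Char 1 ('A'): step: R->0, L->3 (L advanced); A->plug->C->R->A->L->G->refl->E->L'->F->R'->H->plug->H
Char 2 ('H'): step: R->1, L=3; H->plug->H->R->C->L->A->refl->B->L'->H->R'->B->plug->B
Char 3 ('B'): step: R->2, L=3; B->plug->B->R->E->L->F->refl->C->L'->D->R'->F->plug->F
Char 4 ('A'): step: R->3, L=3; A->plug->C->R->G->L->H->refl->D->L'->B->R'->G->plug->G
Char 5 ('B'): step: R->4, L=3; B->plug->B->R->F->L->E->refl->G->L'->A->R'->F->plug->F

F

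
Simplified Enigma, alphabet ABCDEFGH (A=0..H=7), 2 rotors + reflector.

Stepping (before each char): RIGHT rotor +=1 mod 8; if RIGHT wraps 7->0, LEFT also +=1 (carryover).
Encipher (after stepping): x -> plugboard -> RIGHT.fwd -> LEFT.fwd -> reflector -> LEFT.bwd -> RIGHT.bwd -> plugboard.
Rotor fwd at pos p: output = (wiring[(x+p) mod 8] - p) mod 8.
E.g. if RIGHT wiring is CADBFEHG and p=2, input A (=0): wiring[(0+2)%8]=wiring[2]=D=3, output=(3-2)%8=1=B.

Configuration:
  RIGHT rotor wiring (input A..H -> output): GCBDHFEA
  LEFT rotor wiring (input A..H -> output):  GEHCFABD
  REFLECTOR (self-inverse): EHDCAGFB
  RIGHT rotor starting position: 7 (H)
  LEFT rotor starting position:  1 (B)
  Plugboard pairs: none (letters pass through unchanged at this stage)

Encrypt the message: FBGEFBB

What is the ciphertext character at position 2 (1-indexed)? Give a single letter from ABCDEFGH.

Char 1 ('F'): step: R->0, L->2 (L advanced); F->plug->F->R->F->L->B->refl->H->L'->E->R'->G->plug->G
Char 2 ('B'): step: R->1, L=2; B->plug->B->R->A->L->F->refl->G->L'->D->R'->F->plug->F

F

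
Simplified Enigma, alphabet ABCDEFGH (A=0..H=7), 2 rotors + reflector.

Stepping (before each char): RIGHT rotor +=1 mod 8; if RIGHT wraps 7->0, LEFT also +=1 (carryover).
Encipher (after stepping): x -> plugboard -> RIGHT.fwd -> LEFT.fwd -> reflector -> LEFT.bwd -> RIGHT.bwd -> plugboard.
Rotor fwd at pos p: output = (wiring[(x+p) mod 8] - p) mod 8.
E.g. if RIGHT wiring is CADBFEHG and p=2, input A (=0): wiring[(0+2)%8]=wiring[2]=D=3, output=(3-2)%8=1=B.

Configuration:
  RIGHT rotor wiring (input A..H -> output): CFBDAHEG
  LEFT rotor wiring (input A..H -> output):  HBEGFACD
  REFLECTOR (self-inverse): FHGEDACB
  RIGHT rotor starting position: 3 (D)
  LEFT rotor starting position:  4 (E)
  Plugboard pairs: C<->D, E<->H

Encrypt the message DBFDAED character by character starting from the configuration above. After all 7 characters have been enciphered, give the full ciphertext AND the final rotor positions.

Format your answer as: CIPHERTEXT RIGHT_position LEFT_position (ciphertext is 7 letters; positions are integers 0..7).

Answer: BAAECCC 2 5

Derivation:
Char 1 ('D'): step: R->4, L=4; D->plug->C->R->A->L->B->refl->H->L'->D->R'->B->plug->B
Char 2 ('B'): step: R->5, L=4; B->plug->B->R->H->L->C->refl->G->L'->C->R'->A->plug->A
Char 3 ('F'): step: R->6, L=4; F->plug->F->R->F->L->F->refl->A->L'->G->R'->A->plug->A
Char 4 ('D'): step: R->7, L=4; D->plug->C->R->G->L->A->refl->F->L'->F->R'->H->plug->E
Char 5 ('A'): step: R->0, L->5 (L advanced); A->plug->A->R->C->L->G->refl->C->L'->D->R'->D->plug->C
Char 6 ('E'): step: R->1, L=5; E->plug->H->R->B->L->F->refl->A->L'->H->R'->D->plug->C
Char 7 ('D'): step: R->2, L=5; D->plug->C->R->G->L->B->refl->H->L'->F->R'->D->plug->C
Final: ciphertext=BAAECCC, RIGHT=2, LEFT=5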